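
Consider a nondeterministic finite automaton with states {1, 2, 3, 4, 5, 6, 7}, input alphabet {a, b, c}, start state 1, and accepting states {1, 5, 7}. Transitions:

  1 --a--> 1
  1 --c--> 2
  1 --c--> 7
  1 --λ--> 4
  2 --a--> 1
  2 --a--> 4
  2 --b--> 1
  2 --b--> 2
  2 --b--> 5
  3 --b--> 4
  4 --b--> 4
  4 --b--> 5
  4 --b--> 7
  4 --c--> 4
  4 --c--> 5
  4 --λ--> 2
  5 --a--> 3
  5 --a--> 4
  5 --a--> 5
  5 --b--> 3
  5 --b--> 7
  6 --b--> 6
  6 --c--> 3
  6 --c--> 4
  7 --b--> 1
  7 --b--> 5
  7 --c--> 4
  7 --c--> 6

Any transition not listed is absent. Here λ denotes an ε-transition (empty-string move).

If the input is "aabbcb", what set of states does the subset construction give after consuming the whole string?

{1, 2, 3, 4, 5, 6, 7}

Start: ε-closure({1}) = {1, 2, 4}.
Read 'a': {1, 2, 4} → {1, 2, 4}.
Read 'a': {1, 2, 4} → {1, 2, 4}.
Read 'b': {1, 2, 4} → {1, 2, 4, 5, 7}.
Read 'b': {1, 2, 4, 5, 7} → {1, 2, 3, 4, 5, 7}.
Read 'c': {1, 2, 3, 4, 5, 7} → {2, 4, 5, 6, 7}.
Read 'b': {2, 4, 5, 6, 7} → {1, 2, 3, 4, 5, 6, 7}.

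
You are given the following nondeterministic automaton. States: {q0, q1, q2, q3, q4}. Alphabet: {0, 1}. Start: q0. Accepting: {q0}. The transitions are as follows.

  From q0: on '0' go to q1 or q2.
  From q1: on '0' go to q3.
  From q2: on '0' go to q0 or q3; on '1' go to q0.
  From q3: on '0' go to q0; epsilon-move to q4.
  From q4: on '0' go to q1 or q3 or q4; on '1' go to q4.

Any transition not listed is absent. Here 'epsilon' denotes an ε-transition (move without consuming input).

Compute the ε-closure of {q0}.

Begin with {q0}.
No ε-moves leave this set, so the closure equals the set itself.

{q0}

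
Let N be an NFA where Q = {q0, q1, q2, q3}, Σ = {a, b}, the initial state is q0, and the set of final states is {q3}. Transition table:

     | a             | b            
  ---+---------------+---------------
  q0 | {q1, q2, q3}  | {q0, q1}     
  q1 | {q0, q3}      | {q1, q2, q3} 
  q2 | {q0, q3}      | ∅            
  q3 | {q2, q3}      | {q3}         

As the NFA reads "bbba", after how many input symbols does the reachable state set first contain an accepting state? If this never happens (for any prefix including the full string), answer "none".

Start in {q0}.
Read 'b': q0→{q0, q1}; now {q0, q1}.
Read 'b': q0→{q0, q1}, q1→{q1, q2, q3}; now {q0, q1, q2, q3}.
None of the earlier sets intersect F, but {q0, q1, q2, q3} does.

2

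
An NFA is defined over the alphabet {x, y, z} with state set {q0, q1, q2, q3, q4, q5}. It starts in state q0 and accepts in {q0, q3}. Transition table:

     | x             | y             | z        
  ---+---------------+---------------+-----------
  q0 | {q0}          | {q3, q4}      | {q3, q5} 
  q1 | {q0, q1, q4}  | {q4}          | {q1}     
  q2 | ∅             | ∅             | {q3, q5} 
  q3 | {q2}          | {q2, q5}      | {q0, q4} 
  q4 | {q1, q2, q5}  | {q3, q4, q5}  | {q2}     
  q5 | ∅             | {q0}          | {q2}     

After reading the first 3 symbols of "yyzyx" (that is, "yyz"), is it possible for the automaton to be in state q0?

Yes

Start in {q0}.
Read 'y': q0→{q3, q4}; now {q3, q4}.
Read 'y': q3→{q2, q5}, q4→{q3, q4, q5}; now {q2, q3, q4, q5}.
Read 'z': q2→{q3, q5}, q3→{q0, q4}, q4→{q2}, q5→{q2}; now {q0, q2, q3, q4, q5}.
State q0 is in {q0, q2, q3, q4, q5}.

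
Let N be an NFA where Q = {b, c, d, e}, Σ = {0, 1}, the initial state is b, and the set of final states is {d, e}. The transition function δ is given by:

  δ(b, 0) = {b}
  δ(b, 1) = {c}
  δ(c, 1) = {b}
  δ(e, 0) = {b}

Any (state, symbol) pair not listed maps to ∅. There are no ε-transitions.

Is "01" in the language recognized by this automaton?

No

Start in {b}.
Read '0': b→{b}; now {b}.
Read '1': b→{c}; now {c}.
The final set {c} contains no accepting state.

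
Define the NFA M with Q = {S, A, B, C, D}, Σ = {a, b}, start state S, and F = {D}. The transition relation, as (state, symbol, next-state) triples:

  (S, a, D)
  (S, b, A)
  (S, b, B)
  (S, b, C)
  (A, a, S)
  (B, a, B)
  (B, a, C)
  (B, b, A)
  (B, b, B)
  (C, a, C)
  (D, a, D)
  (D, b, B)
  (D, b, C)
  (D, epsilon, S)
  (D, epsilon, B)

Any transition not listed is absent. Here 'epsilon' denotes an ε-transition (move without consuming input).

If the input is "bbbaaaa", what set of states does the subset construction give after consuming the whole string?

Start in {S}.
Read 'b': S→{A, B, C}; now {A, B, C}.
Read 'b': A→∅, B→{A, B}, C→∅; now {A, B}.
Read 'b': A→∅, B→{A, B}; now {A, B}.
Read 'a': A→{S}, B→{B, C}; now {S, B, C}.
Read 'a': S→{D}, B→{B, C}, C→{C}; union {B, C, D}; ε-closure = {S, B, C, D}.
Read 'a': S→{D}, B→{B, C}, C→{C}, D→{D}; union {B, C, D}; ε-closure = {S, B, C, D}.
Read 'a': S→{D}, B→{B, C}, C→{C}, D→{D}; union {B, C, D}; ε-closure = {S, B, C, D}.

{S, B, C, D}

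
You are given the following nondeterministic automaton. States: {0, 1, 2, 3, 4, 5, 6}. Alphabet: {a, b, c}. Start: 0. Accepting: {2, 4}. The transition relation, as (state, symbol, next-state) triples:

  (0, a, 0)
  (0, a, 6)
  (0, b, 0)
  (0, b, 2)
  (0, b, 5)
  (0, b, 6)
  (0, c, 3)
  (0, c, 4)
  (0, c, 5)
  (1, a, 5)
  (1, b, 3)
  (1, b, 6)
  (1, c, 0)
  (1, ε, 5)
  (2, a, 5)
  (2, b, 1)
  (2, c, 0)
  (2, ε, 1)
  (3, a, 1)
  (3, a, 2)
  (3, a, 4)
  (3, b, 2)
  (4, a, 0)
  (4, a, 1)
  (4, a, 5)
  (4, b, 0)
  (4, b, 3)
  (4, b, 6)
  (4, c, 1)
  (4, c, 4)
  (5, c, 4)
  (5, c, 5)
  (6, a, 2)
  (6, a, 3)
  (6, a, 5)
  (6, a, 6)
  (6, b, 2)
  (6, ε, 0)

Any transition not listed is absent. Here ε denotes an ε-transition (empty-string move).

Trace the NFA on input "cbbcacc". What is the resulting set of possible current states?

Start in {0}.
Read 'c': {0} → {3, 4, 5}.
Read 'b': {3, 4, 5} → {0, 1, 2, 3, 5, 6}.
Read 'b': {0, 1, 2, 3, 5, 6} → {0, 1, 2, 3, 5, 6}.
Read 'c': {0, 1, 2, 3, 5, 6} → {0, 3, 4, 5}.
Read 'a': {0, 3, 4, 5} → {0, 1, 2, 4, 5, 6}.
Read 'c': {0, 1, 2, 4, 5, 6} → {0, 1, 3, 4, 5}.
Read 'c': {0, 1, 3, 4, 5} → {0, 1, 3, 4, 5}.

{0, 1, 3, 4, 5}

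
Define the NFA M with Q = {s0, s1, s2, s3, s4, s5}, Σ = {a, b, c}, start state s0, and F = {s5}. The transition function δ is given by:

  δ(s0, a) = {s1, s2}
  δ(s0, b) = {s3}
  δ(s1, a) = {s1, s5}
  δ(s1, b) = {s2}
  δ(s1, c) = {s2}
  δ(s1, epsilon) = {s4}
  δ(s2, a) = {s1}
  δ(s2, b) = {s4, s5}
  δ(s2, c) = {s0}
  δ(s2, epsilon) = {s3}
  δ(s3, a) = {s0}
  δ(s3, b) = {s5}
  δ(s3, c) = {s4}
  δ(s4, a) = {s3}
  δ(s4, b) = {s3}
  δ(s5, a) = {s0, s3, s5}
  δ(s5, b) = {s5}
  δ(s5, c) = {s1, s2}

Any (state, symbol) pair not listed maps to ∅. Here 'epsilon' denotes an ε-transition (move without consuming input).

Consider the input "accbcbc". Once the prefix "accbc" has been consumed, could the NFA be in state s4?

Yes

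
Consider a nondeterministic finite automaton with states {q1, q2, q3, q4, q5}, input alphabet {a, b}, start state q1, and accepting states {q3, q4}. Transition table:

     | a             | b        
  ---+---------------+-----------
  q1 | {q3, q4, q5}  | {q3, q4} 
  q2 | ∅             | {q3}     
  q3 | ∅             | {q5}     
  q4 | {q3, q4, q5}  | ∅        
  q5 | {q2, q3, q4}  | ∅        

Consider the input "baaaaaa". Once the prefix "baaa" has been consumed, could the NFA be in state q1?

Start in {q1}.
Read 'b': {q1} → {q3, q4}.
Read 'a': {q3, q4} → {q3, q4, q5}.
Read 'a': {q3, q4, q5} → {q2, q3, q4, q5}.
Read 'a': {q2, q3, q4, q5} → {q2, q3, q4, q5}.
State q1 is not in {q2, q3, q4, q5}.

No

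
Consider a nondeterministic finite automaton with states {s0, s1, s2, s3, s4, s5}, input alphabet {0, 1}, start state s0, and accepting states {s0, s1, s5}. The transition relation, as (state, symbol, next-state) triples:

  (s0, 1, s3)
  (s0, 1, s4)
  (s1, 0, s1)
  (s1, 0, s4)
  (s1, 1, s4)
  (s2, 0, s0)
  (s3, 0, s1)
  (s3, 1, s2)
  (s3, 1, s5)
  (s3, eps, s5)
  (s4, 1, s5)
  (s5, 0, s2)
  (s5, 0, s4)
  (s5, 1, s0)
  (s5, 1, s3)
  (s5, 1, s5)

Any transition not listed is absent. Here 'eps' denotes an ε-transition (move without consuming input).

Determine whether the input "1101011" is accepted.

Yes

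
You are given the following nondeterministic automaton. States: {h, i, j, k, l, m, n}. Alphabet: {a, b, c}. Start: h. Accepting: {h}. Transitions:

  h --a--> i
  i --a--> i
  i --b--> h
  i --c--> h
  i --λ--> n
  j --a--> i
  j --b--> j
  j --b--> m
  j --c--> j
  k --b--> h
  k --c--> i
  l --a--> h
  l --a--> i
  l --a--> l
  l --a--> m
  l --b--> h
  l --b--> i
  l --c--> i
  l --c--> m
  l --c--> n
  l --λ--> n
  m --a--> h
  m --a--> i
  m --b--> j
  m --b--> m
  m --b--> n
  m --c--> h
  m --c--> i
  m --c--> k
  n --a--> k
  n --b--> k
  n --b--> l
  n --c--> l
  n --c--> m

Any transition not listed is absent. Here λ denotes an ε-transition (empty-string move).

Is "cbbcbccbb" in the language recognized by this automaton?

No

Start in {h}.
Read 'c': {h} → ∅.
The set is empty and remains empty for the remaining 8 symbols.
The final set ∅ contains no accepting state.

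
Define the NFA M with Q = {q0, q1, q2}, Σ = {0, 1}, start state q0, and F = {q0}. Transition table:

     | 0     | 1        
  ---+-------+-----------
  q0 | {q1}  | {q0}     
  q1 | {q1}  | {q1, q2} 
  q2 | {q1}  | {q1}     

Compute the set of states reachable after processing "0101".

{q1, q2}

Start in {q0}.
Read '0': {q0} → {q1}.
Read '1': {q1} → {q1, q2}.
Read '0': {q1, q2} → {q1}.
Read '1': {q1} → {q1, q2}.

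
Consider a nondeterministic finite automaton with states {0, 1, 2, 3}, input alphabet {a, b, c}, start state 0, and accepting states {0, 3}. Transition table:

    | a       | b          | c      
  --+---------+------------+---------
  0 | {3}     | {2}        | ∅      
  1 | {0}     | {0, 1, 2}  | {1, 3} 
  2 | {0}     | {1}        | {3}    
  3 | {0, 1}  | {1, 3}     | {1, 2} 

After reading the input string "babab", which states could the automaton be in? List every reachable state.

{2}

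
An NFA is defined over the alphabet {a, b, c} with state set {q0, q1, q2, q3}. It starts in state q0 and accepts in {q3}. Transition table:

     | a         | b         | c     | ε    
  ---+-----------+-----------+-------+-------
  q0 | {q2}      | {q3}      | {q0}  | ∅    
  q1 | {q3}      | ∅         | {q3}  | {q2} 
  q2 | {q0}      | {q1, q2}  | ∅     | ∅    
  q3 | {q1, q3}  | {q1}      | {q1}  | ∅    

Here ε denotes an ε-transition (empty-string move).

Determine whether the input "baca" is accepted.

Start in {q0}.
Read 'b': {q0} → {q3}.
Read 'a': {q3} → {q1, q2, q3}.
Read 'c': {q1, q2, q3} → {q1, q2, q3}.
Read 'a': {q1, q2, q3} → {q0, q1, q2, q3}.
The final set {q0, q1, q2, q3} contains the accepting state q3.

Yes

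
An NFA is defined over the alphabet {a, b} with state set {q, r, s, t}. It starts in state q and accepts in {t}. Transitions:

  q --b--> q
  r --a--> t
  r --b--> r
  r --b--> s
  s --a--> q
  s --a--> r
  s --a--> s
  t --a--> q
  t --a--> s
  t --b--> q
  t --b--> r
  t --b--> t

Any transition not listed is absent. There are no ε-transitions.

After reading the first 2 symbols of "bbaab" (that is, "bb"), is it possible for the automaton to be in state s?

No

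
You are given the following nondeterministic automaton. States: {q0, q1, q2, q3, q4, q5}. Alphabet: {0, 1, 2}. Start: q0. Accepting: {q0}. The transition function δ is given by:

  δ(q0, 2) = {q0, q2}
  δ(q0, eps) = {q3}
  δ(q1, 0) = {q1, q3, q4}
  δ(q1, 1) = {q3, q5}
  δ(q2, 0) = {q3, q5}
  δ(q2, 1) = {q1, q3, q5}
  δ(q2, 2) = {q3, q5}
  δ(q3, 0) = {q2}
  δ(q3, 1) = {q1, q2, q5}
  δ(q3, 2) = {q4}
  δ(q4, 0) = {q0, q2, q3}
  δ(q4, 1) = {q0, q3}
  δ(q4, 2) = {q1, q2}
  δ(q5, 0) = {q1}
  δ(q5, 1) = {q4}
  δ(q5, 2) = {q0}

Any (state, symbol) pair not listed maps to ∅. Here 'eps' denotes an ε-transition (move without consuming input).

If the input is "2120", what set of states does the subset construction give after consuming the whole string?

Start: ε-closure({q0}) = {q0, q3}.
Read '2': {q0, q3} → {q0, q2, q3, q4}.
Read '1': {q0, q2, q3, q4} → {q0, q1, q2, q3, q5}.
Read '2': {q0, q1, q2, q3, q5} → {q0, q2, q3, q4, q5}.
Read '0': {q0, q2, q3, q4, q5} → {q0, q1, q2, q3, q5}.

{q0, q1, q2, q3, q5}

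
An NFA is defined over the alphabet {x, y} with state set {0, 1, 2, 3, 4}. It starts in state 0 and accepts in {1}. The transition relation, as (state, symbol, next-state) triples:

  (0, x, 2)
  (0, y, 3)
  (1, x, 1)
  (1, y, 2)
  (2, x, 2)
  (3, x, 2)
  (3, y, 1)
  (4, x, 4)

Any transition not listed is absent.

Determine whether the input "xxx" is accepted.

No

Start in {0}.
Read 'x': 0→{2}; now {2}.
Read 'x': 2→{2}; now {2}.
Read 'x': 2→{2}; now {2}.
The final set {2} contains no accepting state.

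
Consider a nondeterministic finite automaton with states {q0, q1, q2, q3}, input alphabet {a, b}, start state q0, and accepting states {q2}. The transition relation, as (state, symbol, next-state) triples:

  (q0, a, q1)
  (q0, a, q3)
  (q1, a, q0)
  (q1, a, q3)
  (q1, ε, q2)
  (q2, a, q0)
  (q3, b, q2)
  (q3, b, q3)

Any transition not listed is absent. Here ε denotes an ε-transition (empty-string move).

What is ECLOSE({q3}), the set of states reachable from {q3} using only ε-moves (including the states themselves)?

Begin with {q3}.
No ε-moves leave this set, so the closure equals the set itself.

{q3}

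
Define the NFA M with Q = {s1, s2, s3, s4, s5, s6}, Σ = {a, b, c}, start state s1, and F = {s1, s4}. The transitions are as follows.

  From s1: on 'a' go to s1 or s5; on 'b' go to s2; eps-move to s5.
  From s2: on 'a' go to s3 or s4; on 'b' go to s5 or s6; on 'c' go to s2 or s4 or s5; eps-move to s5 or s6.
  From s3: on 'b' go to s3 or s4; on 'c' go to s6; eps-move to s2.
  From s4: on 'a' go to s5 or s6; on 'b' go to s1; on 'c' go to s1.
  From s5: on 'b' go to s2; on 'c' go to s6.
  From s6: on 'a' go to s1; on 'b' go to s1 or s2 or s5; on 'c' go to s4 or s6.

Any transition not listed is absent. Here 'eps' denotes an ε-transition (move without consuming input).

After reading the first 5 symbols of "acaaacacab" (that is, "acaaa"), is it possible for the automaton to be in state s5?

Start: ε-closure({s1}) = {s1, s5}.
Read 'a': s1→{s1, s5}, s5→∅; now {s1, s5}.
Read 'c': s1→∅, s5→{s6}; now {s6}.
Read 'a': s6→{s1}; union {s1}; ε-closure = {s1, s5}.
Read 'a': s1→{s1, s5}, s5→∅; now {s1, s5}.
Read 'a': s1→{s1, s5}, s5→∅; now {s1, s5}.
State s5 is in {s1, s5}.

Yes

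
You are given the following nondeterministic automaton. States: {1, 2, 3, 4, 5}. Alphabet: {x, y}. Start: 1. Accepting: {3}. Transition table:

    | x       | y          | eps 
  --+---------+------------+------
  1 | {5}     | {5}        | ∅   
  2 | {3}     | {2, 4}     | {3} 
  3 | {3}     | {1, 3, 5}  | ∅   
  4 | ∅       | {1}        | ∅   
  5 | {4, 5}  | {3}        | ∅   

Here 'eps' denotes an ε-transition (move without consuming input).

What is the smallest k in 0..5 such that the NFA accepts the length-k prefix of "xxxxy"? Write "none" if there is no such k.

5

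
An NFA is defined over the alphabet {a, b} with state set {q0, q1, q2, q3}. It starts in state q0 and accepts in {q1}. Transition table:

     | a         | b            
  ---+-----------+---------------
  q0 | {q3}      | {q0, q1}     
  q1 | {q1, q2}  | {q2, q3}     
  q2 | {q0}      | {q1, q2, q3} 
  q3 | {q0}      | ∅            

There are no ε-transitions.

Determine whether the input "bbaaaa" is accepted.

Start in {q0}.
Read 'b': {q0} → {q0, q1}.
Read 'b': {q0, q1} → {q0, q1, q2, q3}.
Read 'a': {q0, q1, q2, q3} → {q0, q1, q2, q3}.
Read 'a': {q0, q1, q2, q3} → {q0, q1, q2, q3}.
Read 'a': {q0, q1, q2, q3} → {q0, q1, q2, q3}.
Read 'a': {q0, q1, q2, q3} → {q0, q1, q2, q3}.
The final set {q0, q1, q2, q3} contains the accepting state q1.

Yes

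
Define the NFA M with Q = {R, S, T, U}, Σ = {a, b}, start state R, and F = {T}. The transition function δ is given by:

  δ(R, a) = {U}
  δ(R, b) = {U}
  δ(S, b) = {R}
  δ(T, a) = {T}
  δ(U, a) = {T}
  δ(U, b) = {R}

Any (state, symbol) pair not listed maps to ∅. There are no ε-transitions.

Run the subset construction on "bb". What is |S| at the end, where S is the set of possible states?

1

Start in {R}.
Read 'b': R→{U}; now {U}.
Read 'b': U→{R}; now {R}.
That set has 1 state.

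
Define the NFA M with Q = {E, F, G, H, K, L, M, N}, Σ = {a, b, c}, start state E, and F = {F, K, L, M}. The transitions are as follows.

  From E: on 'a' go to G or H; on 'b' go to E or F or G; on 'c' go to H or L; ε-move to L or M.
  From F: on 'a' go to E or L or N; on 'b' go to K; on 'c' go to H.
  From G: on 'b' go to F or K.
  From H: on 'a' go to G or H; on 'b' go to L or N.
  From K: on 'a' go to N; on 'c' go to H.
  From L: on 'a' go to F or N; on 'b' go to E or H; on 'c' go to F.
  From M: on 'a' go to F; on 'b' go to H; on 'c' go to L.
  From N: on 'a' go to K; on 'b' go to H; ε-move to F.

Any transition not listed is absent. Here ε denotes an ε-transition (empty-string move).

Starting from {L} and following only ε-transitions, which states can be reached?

{L}

Begin with {L}.
No ε-moves leave this set, so the closure equals the set itself.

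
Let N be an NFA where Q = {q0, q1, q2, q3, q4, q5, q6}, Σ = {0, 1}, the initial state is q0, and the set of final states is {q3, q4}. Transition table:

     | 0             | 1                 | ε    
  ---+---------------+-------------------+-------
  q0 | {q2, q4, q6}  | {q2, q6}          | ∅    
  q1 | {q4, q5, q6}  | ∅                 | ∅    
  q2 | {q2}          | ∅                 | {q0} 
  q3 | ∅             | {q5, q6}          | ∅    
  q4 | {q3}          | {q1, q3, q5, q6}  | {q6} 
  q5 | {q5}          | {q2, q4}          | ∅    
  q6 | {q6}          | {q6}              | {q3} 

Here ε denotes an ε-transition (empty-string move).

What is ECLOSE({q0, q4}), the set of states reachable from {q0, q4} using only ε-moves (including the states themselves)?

Begin with {q0, q4}.
ε-move q4 → q6; add q6.
ε-move q6 → q3; add q3.

{q0, q3, q4, q6}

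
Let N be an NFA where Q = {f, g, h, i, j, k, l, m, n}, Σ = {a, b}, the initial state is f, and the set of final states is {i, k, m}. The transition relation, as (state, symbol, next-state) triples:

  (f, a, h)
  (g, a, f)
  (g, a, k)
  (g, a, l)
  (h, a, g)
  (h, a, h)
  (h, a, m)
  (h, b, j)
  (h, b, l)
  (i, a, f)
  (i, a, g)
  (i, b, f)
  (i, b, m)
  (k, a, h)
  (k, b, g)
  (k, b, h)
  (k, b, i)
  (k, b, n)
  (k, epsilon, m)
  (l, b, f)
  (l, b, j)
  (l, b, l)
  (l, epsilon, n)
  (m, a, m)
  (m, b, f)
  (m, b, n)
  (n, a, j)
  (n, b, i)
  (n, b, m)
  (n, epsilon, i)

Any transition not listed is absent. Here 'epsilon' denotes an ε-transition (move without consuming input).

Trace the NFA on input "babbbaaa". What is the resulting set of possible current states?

∅

Start in {f}.
Read 'b': {f} → ∅.
The set is empty and remains empty for the remaining 7 symbols.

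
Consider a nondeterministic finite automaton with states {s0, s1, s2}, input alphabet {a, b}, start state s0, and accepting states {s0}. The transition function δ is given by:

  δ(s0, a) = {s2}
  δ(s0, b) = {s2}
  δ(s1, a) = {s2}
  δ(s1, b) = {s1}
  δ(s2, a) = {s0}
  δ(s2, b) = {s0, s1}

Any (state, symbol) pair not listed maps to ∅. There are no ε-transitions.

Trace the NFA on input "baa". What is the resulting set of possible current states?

Start in {s0}.
Read 'b': s0→{s2}; now {s2}.
Read 'a': s2→{s0}; now {s0}.
Read 'a': s0→{s2}; now {s2}.

{s2}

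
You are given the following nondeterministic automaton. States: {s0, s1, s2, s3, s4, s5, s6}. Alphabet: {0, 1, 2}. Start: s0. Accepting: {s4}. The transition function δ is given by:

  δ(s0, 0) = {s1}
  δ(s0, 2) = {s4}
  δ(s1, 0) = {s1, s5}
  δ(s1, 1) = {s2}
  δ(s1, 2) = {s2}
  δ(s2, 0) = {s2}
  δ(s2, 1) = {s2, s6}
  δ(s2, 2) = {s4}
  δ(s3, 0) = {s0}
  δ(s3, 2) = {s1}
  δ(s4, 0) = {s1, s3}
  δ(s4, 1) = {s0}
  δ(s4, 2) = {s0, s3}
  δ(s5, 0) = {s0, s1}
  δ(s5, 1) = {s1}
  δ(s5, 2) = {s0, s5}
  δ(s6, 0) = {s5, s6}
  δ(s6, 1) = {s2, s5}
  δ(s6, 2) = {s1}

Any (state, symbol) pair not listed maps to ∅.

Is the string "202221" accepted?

Start in {s0}.
Read '2': {s0} → {s4}.
Read '0': {s4} → {s1, s3}.
Read '2': {s1, s3} → {s1, s2}.
Read '2': {s1, s2} → {s2, s4}.
Read '2': {s2, s4} → {s0, s3, s4}.
Read '1': {s0, s3, s4} → {s0}.
The final set {s0} contains no accepting state.

No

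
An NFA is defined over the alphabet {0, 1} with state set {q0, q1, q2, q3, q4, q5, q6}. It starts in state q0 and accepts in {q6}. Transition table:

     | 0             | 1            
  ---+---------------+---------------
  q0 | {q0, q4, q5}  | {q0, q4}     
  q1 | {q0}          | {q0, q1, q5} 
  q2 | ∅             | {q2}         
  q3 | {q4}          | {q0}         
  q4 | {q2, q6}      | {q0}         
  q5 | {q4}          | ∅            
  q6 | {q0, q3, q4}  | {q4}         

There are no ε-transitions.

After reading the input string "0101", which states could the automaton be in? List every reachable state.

{q0, q2, q4}

Start in {q0}.
Read '0': q0→{q0, q4, q5}; now {q0, q4, q5}.
Read '1': q0→{q0, q4}, q4→{q0}, q5→∅; now {q0, q4}.
Read '0': q0→{q0, q4, q5}, q4→{q2, q6}; now {q0, q2, q4, q5, q6}.
Read '1': q0→{q0, q4}, q2→{q2}, q4→{q0}, q5→∅, q6→{q4}; now {q0, q2, q4}.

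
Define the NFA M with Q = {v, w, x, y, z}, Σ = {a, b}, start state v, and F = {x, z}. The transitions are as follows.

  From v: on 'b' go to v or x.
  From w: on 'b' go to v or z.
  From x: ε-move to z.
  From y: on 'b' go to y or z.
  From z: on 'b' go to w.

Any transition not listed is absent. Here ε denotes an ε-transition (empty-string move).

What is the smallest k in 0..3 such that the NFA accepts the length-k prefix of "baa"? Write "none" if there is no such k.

1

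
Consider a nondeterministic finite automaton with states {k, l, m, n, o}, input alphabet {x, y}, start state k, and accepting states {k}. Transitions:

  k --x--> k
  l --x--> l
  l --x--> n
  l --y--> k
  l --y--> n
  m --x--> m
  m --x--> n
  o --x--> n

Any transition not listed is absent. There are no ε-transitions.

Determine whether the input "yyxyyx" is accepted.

Start in {k}.
Read 'y': k→∅; now ∅.
The set is empty and remains empty for the remaining 5 symbols.
The final set ∅ contains no accepting state.

No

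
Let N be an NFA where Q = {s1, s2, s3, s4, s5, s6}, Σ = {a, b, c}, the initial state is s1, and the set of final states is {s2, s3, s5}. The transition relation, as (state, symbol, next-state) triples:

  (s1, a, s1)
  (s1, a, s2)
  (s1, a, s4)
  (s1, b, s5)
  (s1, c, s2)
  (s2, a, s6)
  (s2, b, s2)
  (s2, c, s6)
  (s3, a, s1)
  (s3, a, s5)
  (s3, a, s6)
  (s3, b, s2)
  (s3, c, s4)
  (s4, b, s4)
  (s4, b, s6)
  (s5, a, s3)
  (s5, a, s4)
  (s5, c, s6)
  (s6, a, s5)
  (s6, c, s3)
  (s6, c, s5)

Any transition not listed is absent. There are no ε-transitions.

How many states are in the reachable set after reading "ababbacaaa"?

6

Start in {s1}.
Read 'a': s1→{s1, s2, s4}; now {s1, s2, s4}.
Read 'b': s1→{s5}, s2→{s2}, s4→{s4, s6}; now {s2, s4, s5, s6}.
Read 'a': s2→{s6}, s4→∅, s5→{s3, s4}, s6→{s5}; now {s3, s4, s5, s6}.
Read 'b': s3→{s2}, s4→{s4, s6}, s5→∅, s6→∅; now {s2, s4, s6}.
Read 'b': s2→{s2}, s4→{s4, s6}, s6→∅; now {s2, s4, s6}.
Read 'a': s2→{s6}, s4→∅, s6→{s5}; now {s5, s6}.
Read 'c': s5→{s6}, s6→{s3, s5}; now {s3, s5, s6}.
Read 'a': s3→{s1, s5, s6}, s5→{s3, s4}, s6→{s5}; now {s1, s3, s4, s5, s6}.
Read 'a': s1→{s1, s2, s4}, s3→{s1, s5, s6}, s4→∅, s5→{s3, s4}, s6→{s5}; now {s1, s2, s3, s4, s5, s6}.
Read 'a': s1→{s1, s2, s4}, s2→{s6}, s3→{s1, s5, s6}, s4→∅, s5→{s3, s4}, s6→{s5}; now {s1, s2, s3, s4, s5, s6}.
That set has 6 states.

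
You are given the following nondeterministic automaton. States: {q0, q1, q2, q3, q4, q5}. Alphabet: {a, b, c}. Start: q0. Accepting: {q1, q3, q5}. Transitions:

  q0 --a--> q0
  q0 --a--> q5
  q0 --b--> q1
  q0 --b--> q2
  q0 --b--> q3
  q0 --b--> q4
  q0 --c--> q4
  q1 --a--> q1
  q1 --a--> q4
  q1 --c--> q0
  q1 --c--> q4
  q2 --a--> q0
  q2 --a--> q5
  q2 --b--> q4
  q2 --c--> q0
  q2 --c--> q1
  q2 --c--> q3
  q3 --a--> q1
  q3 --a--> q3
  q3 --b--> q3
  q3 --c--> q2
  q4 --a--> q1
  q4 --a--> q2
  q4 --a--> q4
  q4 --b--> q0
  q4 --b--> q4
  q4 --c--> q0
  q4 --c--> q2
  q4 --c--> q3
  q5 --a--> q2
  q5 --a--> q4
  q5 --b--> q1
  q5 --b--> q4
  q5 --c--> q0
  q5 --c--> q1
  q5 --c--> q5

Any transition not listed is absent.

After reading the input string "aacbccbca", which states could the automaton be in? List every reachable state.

Start in {q0}.
Read 'a': q0→{q0, q5}; now {q0, q5}.
Read 'a': q0→{q0, q5}, q5→{q2, q4}; now {q0, q2, q4, q5}.
Read 'c': q0→{q4}, q2→{q0, q1, q3}, q4→{q0, q2, q3}, q5→{q0, q1, q5}; now {q0, q1, q2, q3, q4, q5}.
Read 'b': q0→{q1, q2, q3, q4}, q1→∅, q2→{q4}, q3→{q3}, q4→{q0, q4}, q5→{q1, q4}; now {q0, q1, q2, q3, q4}.
Read 'c': q0→{q4}, q1→{q0, q4}, q2→{q0, q1, q3}, q3→{q2}, q4→{q0, q2, q3}; now {q0, q1, q2, q3, q4}.
Read 'c': q0→{q4}, q1→{q0, q4}, q2→{q0, q1, q3}, q3→{q2}, q4→{q0, q2, q3}; now {q0, q1, q2, q3, q4}.
Read 'b': q0→{q1, q2, q3, q4}, q1→∅, q2→{q4}, q3→{q3}, q4→{q0, q4}; now {q0, q1, q2, q3, q4}.
Read 'c': q0→{q4}, q1→{q0, q4}, q2→{q0, q1, q3}, q3→{q2}, q4→{q0, q2, q3}; now {q0, q1, q2, q3, q4}.
Read 'a': q0→{q0, q5}, q1→{q1, q4}, q2→{q0, q5}, q3→{q1, q3}, q4→{q1, q2, q4}; now {q0, q1, q2, q3, q4, q5}.

{q0, q1, q2, q3, q4, q5}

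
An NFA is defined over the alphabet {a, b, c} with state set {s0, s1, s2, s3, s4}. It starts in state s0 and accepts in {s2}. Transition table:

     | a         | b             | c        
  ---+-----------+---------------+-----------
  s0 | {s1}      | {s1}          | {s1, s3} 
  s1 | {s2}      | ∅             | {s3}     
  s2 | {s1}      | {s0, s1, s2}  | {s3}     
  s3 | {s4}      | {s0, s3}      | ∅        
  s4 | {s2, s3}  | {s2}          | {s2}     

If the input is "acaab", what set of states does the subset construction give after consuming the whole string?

Start in {s0}.
Read 'a': s0→{s1}; now {s1}.
Read 'c': s1→{s3}; now {s3}.
Read 'a': s3→{s4}; now {s4}.
Read 'a': s4→{s2, s3}; now {s2, s3}.
Read 'b': s2→{s0, s1, s2}, s3→{s0, s3}; now {s0, s1, s2, s3}.

{s0, s1, s2, s3}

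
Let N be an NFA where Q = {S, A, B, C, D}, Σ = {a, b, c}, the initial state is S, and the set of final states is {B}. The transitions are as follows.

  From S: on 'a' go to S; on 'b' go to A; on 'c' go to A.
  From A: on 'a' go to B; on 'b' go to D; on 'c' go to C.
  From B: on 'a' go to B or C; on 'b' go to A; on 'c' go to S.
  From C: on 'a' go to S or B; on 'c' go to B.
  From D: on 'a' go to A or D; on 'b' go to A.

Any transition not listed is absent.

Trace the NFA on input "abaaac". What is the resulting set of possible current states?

{S, A, B}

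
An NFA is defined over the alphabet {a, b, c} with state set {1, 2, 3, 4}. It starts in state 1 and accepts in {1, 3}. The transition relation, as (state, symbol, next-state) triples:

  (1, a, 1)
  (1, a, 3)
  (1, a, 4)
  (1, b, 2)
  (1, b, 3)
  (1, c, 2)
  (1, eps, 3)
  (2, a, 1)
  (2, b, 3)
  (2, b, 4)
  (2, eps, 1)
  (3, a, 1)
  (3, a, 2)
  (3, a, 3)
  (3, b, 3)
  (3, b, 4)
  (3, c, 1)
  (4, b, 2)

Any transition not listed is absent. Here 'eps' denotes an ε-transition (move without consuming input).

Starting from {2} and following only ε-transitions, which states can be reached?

{1, 2, 3}

Begin with {2}.
ε-move 2 → 1; add 1.
ε-move 1 → 3; add 3.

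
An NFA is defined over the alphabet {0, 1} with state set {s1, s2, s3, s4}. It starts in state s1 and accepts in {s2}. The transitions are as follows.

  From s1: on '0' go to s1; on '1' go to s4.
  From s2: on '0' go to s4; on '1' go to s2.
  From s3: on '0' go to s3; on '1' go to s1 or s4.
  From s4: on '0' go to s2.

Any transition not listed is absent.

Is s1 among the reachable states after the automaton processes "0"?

Yes

Start in {s1}.
Read '0': s1→{s1}; now {s1}.
State s1 is in {s1}.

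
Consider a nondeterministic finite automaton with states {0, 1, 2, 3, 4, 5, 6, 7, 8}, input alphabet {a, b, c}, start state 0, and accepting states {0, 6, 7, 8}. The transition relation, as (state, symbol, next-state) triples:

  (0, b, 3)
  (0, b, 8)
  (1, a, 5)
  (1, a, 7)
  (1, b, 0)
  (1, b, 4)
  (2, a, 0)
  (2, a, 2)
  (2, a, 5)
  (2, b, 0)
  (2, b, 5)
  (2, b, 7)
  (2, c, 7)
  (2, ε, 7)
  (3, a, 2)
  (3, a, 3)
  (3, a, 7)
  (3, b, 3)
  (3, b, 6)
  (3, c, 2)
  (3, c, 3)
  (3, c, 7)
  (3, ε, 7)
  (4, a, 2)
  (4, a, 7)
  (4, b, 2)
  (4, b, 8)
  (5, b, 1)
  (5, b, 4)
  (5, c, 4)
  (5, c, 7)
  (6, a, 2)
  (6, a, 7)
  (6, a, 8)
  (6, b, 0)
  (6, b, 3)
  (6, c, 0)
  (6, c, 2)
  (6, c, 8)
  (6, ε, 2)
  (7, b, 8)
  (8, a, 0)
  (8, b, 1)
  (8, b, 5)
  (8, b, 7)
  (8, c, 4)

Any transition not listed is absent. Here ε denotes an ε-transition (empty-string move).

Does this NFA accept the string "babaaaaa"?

Yes

Start in {0}.
Read 'b': 0→{3, 8}; union {3, 8}; ε-closure = {3, 7, 8}.
Read 'a': 3→{2, 3, 7}, 7→∅, 8→{0}; now {0, 2, 3, 7}.
Read 'b': 0→{3, 8}, 2→{0, 5, 7}, 3→{3, 6}, 7→{8}; union {0, 3, 5, 6, 7, 8}; ε-closure = {0, 2, 3, 5, 6, 7, 8}.
Read 'a': 0→∅, 2→{0, 2, 5}, 3→{2, 3, 7}, 5→∅, 6→{2, 7, 8}, 7→∅, 8→{0}; now {0, 2, 3, 5, 7, 8}.
Read 'a': 0→∅, 2→{0, 2, 5}, 3→{2, 3, 7}, 5→∅, 7→∅, 8→{0}; now {0, 2, 3, 5, 7}.
Read 'a': 0→∅, 2→{0, 2, 5}, 3→{2, 3, 7}, 5→∅, 7→∅; now {0, 2, 3, 5, 7}.
Read 'a': 0→∅, 2→{0, 2, 5}, 3→{2, 3, 7}, 5→∅, 7→∅; now {0, 2, 3, 5, 7}.
Read 'a': 0→∅, 2→{0, 2, 5}, 3→{2, 3, 7}, 5→∅, 7→∅; now {0, 2, 3, 5, 7}.
The final set {0, 2, 3, 5, 7} contains the accepting states 0, 7.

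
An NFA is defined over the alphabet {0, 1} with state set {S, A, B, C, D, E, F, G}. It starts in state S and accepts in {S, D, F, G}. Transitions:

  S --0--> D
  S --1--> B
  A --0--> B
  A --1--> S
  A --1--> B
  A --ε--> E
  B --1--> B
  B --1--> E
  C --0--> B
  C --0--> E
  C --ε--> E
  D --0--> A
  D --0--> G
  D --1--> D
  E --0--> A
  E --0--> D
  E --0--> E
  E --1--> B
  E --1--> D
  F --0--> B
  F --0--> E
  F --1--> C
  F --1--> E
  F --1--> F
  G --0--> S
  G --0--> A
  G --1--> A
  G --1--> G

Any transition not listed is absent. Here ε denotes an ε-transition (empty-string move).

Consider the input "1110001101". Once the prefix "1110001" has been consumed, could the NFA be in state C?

No

Start in {S}.
Read '1': S→{B}; now {B}.
Read '1': B→{B, E}; now {B, E}.
Read '1': B→{B, E}, E→{B, D}; now {B, D, E}.
Read '0': B→∅, D→{A, G}, E→{A, D, E}; now {A, D, E, G}.
Read '0': A→{B}, D→{A, G}, E→{A, D, E}, G→{S, A}; now {S, A, B, D, E, G}.
Read '0': S→{D}, A→{B}, B→∅, D→{A, G}, E→{A, D, E}, G→{S, A}; now {S, A, B, D, E, G}.
Read '1': S→{B}, A→{S, B}, B→{B, E}, D→{D}, E→{B, D}, G→{A, G}; now {S, A, B, D, E, G}.
State C is not in {S, A, B, D, E, G}.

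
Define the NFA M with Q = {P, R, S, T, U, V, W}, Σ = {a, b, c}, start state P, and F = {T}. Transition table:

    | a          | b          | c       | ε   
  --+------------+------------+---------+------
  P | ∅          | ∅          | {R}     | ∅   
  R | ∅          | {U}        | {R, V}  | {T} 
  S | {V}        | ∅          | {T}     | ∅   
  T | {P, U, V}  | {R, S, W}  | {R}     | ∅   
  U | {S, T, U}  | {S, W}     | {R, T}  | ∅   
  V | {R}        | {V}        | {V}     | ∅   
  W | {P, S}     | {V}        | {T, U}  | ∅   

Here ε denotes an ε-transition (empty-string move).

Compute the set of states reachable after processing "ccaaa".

{P, R, S, T, U, V}

Start in {P}.
Read 'c': {P} → {R, T}.
Read 'c': {R, T} → {R, T, V}.
Read 'a': {R, T, V} → {P, R, T, U, V}.
Read 'a': {P, R, T, U, V} → {P, R, S, T, U, V}.
Read 'a': {P, R, S, T, U, V} → {P, R, S, T, U, V}.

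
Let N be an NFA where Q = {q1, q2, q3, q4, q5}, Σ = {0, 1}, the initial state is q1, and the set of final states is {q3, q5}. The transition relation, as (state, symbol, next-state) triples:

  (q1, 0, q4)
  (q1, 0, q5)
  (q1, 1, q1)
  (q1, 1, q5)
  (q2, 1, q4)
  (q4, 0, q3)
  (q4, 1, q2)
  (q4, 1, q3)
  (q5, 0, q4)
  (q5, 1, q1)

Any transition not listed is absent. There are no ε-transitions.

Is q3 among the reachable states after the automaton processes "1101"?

Start in {q1}.
Read '1': {q1} → {q1, q5}.
Read '1': {q1, q5} → {q1, q5}.
Read '0': {q1, q5} → {q4, q5}.
Read '1': {q4, q5} → {q1, q2, q3}.
State q3 is in {q1, q2, q3}.

Yes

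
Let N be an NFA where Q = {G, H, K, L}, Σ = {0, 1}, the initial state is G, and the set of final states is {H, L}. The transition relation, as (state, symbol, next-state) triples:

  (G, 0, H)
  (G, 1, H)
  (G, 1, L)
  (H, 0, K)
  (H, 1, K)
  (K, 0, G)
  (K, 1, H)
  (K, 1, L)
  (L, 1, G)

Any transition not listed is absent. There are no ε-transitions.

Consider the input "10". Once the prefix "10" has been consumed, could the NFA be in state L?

No

Start in {G}.
Read '1': {G} → {H, L}.
Read '0': {H, L} → {K}.
State L is not in {K}.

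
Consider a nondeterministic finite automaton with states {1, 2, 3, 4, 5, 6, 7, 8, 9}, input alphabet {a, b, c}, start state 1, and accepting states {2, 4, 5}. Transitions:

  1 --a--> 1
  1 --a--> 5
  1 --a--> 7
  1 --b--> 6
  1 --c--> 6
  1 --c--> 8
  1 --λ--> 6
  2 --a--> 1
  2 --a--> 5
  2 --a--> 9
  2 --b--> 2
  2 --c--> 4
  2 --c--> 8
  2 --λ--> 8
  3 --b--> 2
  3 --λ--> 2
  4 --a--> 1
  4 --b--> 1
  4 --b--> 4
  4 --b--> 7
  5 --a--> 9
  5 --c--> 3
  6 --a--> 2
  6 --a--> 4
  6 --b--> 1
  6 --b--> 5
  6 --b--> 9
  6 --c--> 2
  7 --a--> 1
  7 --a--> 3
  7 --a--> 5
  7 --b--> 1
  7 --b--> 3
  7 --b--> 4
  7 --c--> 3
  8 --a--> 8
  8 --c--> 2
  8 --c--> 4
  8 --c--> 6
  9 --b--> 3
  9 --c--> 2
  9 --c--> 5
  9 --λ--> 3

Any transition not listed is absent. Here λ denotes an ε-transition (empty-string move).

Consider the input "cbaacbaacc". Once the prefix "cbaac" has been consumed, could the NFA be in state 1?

Start: ε-closure({1}) = {1, 6}.
Read 'c': {1, 6} → {2, 6, 8}.
Read 'b': {2, 6, 8} → {1, 2, 3, 5, 6, 8, 9}.
Read 'a': {1, 2, 3, 5, 6, 8, 9} → {1, 2, 3, 4, 5, 6, 7, 8, 9}.
Read 'a': {1, 2, 3, 4, 5, 6, 7, 8, 9} → {1, 2, 3, 4, 5, 6, 7, 8, 9}.
Read 'c': {1, 2, 3, 4, 5, 6, 7, 8, 9} → {2, 3, 4, 5, 6, 8}.
State 1 is not in {2, 3, 4, 5, 6, 8}.

No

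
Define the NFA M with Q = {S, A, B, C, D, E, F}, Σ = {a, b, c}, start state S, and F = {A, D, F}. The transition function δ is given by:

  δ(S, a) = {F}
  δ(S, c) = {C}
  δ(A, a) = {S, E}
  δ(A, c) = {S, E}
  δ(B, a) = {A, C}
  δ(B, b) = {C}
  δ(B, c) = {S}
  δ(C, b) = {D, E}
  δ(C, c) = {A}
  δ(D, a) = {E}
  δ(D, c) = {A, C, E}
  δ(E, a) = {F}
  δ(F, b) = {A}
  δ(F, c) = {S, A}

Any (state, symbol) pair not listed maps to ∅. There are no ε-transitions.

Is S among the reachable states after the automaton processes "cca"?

Yes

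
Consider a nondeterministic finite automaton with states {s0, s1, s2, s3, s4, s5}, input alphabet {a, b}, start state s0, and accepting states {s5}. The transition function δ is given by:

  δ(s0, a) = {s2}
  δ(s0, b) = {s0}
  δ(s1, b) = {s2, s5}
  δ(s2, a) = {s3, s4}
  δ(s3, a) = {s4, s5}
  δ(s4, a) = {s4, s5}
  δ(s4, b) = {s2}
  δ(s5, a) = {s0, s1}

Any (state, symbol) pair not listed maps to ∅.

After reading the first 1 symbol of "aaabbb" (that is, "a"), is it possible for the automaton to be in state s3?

No

Start in {s0}.
Read 'a': s0→{s2}; now {s2}.
State s3 is not in {s2}.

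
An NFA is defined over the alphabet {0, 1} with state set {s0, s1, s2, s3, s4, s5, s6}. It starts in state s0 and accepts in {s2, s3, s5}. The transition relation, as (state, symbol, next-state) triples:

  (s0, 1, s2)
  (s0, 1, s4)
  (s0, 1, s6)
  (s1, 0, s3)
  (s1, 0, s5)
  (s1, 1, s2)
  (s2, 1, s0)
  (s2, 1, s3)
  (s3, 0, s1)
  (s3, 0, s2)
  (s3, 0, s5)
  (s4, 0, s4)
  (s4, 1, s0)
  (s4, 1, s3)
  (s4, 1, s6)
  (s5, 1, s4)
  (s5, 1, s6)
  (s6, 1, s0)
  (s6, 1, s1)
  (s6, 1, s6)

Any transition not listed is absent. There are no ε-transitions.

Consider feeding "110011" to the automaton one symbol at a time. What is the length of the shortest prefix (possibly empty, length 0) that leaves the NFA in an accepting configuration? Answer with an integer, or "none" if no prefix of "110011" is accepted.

Start in {s0}.
Read '1': {s0} → {s2, s4, s6}.
None of the earlier sets intersect F, but {s2, s4, s6} does.

1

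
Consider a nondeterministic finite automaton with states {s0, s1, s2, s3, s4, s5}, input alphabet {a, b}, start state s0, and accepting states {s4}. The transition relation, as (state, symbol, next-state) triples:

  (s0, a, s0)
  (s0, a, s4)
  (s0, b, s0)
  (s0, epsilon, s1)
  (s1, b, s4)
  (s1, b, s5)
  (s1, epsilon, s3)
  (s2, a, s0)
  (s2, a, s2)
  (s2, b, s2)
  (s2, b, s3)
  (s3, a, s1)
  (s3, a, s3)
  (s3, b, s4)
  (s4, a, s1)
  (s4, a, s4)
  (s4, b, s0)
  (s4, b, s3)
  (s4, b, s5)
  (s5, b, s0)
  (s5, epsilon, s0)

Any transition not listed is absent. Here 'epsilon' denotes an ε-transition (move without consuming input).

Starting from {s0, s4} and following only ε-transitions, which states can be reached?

Begin with {s0, s4}.
ε-move s0 → s1; add s1.
ε-move s1 → s3; add s3.

{s0, s1, s3, s4}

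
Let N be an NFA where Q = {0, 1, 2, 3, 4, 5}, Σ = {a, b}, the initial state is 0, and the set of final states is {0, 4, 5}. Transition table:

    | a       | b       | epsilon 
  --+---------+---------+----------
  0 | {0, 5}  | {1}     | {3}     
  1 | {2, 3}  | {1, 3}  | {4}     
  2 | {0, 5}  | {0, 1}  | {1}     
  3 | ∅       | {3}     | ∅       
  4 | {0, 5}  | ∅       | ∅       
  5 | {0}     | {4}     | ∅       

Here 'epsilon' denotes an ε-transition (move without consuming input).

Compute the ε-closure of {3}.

Begin with {3}.
No ε-moves leave this set, so the closure equals the set itself.

{3}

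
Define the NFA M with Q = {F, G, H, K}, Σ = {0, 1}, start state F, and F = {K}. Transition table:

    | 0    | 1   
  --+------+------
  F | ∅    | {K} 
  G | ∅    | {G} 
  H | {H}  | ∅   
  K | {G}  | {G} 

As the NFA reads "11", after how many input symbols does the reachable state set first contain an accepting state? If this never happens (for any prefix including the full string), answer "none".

1

Start in {F}.
Read '1': F→{K}; now {K}.
None of the earlier sets intersect F, but {K} does.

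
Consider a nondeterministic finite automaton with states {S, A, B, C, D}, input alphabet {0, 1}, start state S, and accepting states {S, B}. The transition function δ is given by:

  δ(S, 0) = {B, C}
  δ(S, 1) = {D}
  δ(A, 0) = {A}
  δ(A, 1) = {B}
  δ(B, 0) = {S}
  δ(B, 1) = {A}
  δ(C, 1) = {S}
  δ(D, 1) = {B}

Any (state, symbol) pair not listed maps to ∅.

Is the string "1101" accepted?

No

Start in {S}.
Read '1': S→{D}; now {D}.
Read '1': D→{B}; now {B}.
Read '0': B→{S}; now {S}.
Read '1': S→{D}; now {D}.
The final set {D} contains no accepting state.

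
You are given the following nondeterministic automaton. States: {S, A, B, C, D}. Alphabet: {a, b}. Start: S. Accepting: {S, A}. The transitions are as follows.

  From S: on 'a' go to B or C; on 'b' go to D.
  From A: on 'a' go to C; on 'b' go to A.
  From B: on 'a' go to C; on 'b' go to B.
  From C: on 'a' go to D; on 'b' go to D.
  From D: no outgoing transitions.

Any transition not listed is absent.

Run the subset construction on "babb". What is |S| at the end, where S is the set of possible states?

Start in {S}.
Read 'b': S→{D}; now {D}.
Read 'a': D→∅; now ∅.
The set is empty and remains empty for the remaining 2 symbols.
That set has 0 states.

0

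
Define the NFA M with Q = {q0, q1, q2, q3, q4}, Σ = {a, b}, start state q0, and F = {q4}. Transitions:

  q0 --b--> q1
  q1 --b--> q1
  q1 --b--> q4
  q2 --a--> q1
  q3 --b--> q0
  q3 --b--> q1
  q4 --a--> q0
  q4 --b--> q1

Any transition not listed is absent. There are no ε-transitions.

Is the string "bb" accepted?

Start in {q0}.
Read 'b': q0→{q1}; now {q1}.
Read 'b': q1→{q1, q4}; now {q1, q4}.
The final set {q1, q4} contains the accepting state q4.

Yes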